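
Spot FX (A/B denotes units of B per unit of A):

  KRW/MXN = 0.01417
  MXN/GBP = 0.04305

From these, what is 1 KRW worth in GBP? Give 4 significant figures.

KRW/GBP = 0.0006100

1 KRW × 0.01417 = 0.01417 MXN
0.01417 MXN × 0.04305 = 0.000610018 GBP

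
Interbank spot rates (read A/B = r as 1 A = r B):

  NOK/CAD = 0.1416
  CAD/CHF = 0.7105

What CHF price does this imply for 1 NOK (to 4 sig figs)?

NOK/CHF = 0.1006

1 NOK × 0.1416 = 0.1416 CAD
0.1416 CAD × 0.7105 = 0.100607 CHF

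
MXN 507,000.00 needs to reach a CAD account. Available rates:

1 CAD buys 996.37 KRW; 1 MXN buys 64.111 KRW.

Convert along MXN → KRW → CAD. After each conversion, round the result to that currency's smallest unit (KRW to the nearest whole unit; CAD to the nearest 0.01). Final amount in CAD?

CAD 32,622.70

MXN 507,000.00 × 64.111 = KRW 32,504,277
KRW 32,504,277 ÷ 996.37 = CAD 32,622.70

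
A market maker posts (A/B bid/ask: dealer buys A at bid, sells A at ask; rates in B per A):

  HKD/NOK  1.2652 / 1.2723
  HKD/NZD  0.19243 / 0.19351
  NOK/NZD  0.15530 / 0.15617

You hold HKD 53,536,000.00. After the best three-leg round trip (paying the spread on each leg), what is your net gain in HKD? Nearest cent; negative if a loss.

Net profit: HKD 823,211.10

Best loop HKD → NOK → NZD → HKD:
HKD 53,536,000.00 × 1.2652 (sell HKD at bid) = NOK 67,733,747.20
NOK 67,733,747.20 × 0.15530 (sell NOK at bid) = NZD 10,519,050.94
NZD 10,519,050.94 ÷ 0.19351 (buy HKD at ask) = HKD 54,359,211.10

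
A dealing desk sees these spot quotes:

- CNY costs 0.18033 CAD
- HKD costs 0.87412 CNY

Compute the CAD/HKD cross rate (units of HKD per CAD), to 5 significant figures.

CAD/HKD = 6.3440

1 CAD ÷ 0.18033 = 5.54539 CNY
5.54539 CNY ÷ 0.87412 = 6.34397 HKD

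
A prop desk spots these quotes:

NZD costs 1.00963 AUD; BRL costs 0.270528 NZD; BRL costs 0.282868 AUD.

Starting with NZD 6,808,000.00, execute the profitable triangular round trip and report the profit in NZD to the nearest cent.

Profit: NZD 242,645.81

Profitable loop is NZD → BRL → AUD → NZD:
NZD 6,808,000.00 ÷ 0.270528 = BRL 25,165,602.08
BRL 25,165,602.08 × 0.282868 = AUD 7,118,543.53
AUD 7,118,543.53 ÷ 1.00963 = NZD 7,050,645.81
Profit = NZD 7,050,645.81 − NZD 6,808,000.00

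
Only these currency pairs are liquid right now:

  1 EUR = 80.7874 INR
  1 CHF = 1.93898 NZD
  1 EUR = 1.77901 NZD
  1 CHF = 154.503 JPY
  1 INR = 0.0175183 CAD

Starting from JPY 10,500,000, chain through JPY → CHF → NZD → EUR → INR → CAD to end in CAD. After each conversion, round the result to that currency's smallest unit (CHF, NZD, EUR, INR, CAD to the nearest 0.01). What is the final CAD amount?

CAD 104,829.36

JPY 10,500,000 ÷ 154.503 = CHF 67,959.85
CHF 67,959.85 × 1.93898 = NZD 131,772.79
NZD 131,772.79 ÷ 1.77901 = EUR 74,070.85
EUR 74,070.85 × 80.7874 = INR 5,983,991.39
INR 5,983,991.39 × 0.0175183 = CAD 104,829.36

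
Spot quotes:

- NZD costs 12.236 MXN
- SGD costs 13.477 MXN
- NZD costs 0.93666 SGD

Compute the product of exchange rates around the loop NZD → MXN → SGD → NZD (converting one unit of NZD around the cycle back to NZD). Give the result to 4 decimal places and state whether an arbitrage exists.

0.9693 (arbitrage exists)

Around NZD → MXN → SGD → NZD: 1 × 12.236 ÷ 13.477 ÷ 0.93666 = 0.969314
Product < 1; profitable direction is NZD → SGD → MXN → NZD.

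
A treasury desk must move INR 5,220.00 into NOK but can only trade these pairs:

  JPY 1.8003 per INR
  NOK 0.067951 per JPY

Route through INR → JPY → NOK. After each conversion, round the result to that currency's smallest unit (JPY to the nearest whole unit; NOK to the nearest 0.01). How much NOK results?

INR 5,220.00 × 1.8003 = JPY 9,398
JPY 9,398 × 0.067951 = NOK 638.60

NOK 638.60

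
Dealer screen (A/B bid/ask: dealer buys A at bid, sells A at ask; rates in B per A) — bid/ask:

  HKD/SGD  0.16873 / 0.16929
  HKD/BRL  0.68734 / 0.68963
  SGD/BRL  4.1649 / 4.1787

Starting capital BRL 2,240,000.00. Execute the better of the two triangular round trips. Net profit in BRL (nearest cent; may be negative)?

Best loop BRL → HKD → SGD → BRL:
BRL 2,240,000.00 ÷ 0.68963 (buy HKD at ask) = HKD 3,248,118.56
HKD 3,248,118.56 × 0.16873 (sell HKD at bid) = SGD 548,055.04
SGD 548,055.04 × 4.1649 (sell SGD at bid) = BRL 2,282,594.45

Net profit: BRL 42,594.45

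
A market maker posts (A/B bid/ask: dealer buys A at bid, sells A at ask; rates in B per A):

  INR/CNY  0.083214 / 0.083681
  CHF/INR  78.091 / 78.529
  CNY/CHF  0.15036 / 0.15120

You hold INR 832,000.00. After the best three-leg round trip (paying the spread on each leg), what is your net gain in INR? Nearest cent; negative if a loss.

Best loop INR → CHF → CNY → INR:
INR 832,000.00 ÷ 78.529 (buy CHF at ask) = CHF 10,594.81
CHF 10,594.81 ÷ 0.15120 (buy CNY at ask) = CNY 70,071.51
CNY 70,071.51 ÷ 0.083681 (buy INR at ask) = INR 837,364.62

Net profit: INR 5,364.62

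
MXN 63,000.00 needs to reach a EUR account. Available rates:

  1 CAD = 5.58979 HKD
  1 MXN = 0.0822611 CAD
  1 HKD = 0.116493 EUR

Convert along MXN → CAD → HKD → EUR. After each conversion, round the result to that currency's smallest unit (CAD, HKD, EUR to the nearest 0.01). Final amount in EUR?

EUR 3,374.66

MXN 63,000.00 × 0.0822611 = CAD 5,182.45
CAD 5,182.45 × 5.58979 = HKD 28,968.81
HKD 28,968.81 × 0.116493 = EUR 3,374.66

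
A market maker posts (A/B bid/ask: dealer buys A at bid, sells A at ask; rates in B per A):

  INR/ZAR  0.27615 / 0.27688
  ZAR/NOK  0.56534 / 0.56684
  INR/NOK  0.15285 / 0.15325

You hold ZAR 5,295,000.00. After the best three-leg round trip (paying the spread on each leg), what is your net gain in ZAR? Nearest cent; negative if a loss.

Net profit: ZAR 99,115.52

Best loop ZAR → NOK → INR → ZAR:
ZAR 5,295,000.00 × 0.56534 (sell ZAR at bid) = NOK 2,993,475.30
NOK 2,993,475.30 ÷ 0.15325 (buy INR at ask) = INR 19,533,280.91
INR 19,533,280.91 × 0.27615 (sell INR at bid) = ZAR 5,394,115.52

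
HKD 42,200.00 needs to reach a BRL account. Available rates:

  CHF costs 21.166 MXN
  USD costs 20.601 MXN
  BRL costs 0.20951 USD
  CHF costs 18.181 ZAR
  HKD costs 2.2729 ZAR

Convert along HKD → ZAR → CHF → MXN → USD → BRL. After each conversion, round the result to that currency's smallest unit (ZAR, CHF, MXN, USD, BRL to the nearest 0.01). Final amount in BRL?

HKD 42,200.00 × 2.2729 = ZAR 95,916.38
ZAR 95,916.38 ÷ 18.181 = CHF 5,275.64
CHF 5,275.64 × 21.166 = MXN 111,664.20
MXN 111,664.20 ÷ 20.601 = USD 5,420.33
USD 5,420.33 ÷ 0.20951 = BRL 25,871.46

BRL 25,871.46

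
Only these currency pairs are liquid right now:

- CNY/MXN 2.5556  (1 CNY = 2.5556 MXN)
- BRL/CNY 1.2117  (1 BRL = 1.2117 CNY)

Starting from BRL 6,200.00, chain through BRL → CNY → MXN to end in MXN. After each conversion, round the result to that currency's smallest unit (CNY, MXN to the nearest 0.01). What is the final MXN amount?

BRL 6,200.00 × 1.2117 = CNY 7,512.54
CNY 7,512.54 × 2.5556 = MXN 19,199.05

MXN 19,199.05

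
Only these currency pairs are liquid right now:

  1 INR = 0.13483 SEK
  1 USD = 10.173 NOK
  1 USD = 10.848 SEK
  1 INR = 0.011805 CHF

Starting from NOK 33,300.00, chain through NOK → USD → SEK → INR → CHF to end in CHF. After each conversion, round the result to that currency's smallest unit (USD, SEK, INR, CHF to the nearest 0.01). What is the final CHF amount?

CHF 3,109.03

NOK 33,300.00 ÷ 10.173 = USD 3,273.37
USD 3,273.37 × 10.848 = SEK 35,509.52
SEK 35,509.52 ÷ 0.13483 = INR 263,365.13
INR 263,365.13 × 0.011805 = CHF 3,109.03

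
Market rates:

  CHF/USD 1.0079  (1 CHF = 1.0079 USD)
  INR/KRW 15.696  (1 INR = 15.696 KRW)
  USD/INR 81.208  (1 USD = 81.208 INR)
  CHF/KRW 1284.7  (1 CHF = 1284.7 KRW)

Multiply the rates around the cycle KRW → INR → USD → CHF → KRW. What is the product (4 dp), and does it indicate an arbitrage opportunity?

1.0000 (no arbitrage)

Around KRW → INR → USD → CHF → KRW: 1 ÷ 15.696 ÷ 81.208 ÷ 1.0079 × 1284.7 = 0.999992
Product ≈ 1 (deviation 0.001%, within rounding noise).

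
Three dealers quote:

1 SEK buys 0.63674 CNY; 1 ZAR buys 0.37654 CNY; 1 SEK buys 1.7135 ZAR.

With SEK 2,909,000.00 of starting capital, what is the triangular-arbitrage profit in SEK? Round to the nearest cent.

Profitable loop is SEK → ZAR → CNY → SEK:
SEK 2,909,000.00 × 1.7135 = ZAR 4,984,571.50
ZAR 4,984,571.50 × 0.37654 = CNY 1,876,890.55
CNY 1,876,890.55 ÷ 0.63674 = SEK 2,947,656.11
Profit = SEK 2,947,656.11 − SEK 2,909,000.00

Profit: SEK 38,656.11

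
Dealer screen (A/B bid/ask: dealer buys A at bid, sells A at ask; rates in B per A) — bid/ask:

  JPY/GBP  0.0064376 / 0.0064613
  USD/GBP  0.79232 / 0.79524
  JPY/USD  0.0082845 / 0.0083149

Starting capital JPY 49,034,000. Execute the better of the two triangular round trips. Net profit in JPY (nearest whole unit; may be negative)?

Best loop JPY → USD → GBP → JPY:
JPY 49,034,000 × 0.0082845 (sell JPY at bid) = USD 406,222.17
USD 406,222.17 × 0.79232 (sell USD at bid) = GBP 321,857.95
GBP 321,857.95 ÷ 0.0064613 (buy JPY at ask) = JPY 49,813,188

Net profit: JPY 779,188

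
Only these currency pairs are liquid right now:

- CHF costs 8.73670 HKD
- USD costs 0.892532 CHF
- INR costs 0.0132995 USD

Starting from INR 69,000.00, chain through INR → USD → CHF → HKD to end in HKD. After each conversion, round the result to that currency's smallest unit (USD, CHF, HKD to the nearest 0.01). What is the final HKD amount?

INR 69,000.00 × 0.0132995 = USD 917.67
USD 917.67 × 0.892532 = CHF 819.05
CHF 819.05 × 8.73670 = HKD 7,155.79

HKD 7,155.79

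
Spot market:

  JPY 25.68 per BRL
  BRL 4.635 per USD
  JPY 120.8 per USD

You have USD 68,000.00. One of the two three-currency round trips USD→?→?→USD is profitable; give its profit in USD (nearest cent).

Profitable loop is USD → JPY → BRL → USD:
USD 68,000.00 × 120.8 = JPY 8,214,400
JPY 8,214,400 ÷ 25.68 = BRL 319,875.39
BRL 319,875.39 ÷ 4.635 = USD 69,013.03
Profit = USD 69,013.03 − USD 68,000.00

Profit: USD 1,013.03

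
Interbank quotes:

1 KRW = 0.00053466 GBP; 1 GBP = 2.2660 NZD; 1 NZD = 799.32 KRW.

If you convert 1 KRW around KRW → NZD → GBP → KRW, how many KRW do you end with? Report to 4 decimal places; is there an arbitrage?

Around KRW → NZD → GBP → KRW: 1 ÷ 799.32 ÷ 2.2660 ÷ 0.00053466 = 1.032623
Product > 1; profitable direction is KRW → NZD → GBP → KRW.

1.0326 (arbitrage exists)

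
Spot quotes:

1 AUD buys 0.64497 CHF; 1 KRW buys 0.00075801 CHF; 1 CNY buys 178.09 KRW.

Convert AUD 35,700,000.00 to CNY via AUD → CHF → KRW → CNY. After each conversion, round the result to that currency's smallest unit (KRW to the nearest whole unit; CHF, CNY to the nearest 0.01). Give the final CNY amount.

AUD 35,700,000.00 × 0.64497 = CHF 23,025,429.00
CHF 23,025,429.00 ÷ 0.00075801 = KRW 30,376,154,668
KRW 30,376,154,668 ÷ 178.09 = CNY 170,566,312.92

CNY 170,566,312.92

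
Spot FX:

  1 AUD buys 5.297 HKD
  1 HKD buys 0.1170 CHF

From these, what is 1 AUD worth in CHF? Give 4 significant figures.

1 AUD × 5.297 = 5.297 HKD
5.297 HKD × 0.1170 = 0.619749 CHF

AUD/CHF = 0.6197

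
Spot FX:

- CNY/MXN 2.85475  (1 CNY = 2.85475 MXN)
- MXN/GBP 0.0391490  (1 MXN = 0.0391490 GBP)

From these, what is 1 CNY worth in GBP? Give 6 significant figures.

CNY/GBP = 0.111761

1 CNY × 2.85475 = 2.85475 MXN
2.85475 MXN × 0.0391490 = 0.111761 GBP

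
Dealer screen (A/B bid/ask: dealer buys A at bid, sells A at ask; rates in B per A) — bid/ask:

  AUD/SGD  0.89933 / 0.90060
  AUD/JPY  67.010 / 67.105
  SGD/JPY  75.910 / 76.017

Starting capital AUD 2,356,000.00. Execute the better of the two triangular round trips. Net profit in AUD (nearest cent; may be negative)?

Best loop AUD → SGD → JPY → AUD:
AUD 2,356,000.00 × 0.89933 (sell AUD at bid) = SGD 2,118,821.48
SGD 2,118,821.48 × 75.910 (sell SGD at bid) = JPY 160,839,739
JPY 160,839,739 ÷ 67.105 (buy AUD at ask) = AUD 2,396,836.88

Net profit: AUD 40,836.88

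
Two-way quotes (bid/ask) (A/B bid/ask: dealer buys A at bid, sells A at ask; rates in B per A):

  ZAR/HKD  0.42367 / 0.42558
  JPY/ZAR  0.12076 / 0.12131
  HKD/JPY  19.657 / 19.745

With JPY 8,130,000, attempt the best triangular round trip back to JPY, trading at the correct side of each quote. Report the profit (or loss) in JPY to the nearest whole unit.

Best loop JPY → ZAR → HKD → JPY:
JPY 8,130,000 × 0.12076 (sell JPY at bid) = ZAR 981,778.80
ZAR 981,778.80 × 0.42367 (sell ZAR at bid) = HKD 415,950.22
HKD 415,950.22 × 19.657 (sell HKD at bid) = JPY 8,176,334

Net profit: JPY 46,334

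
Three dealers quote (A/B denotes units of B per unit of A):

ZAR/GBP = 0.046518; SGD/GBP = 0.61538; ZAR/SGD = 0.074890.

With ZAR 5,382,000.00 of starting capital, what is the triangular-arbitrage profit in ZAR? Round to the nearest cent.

Profit: ZAR 50,472.29

Profitable loop is ZAR → GBP → SGD → ZAR:
ZAR 5,382,000.00 × 0.046518 = GBP 250,359.88
GBP 250,359.88 ÷ 0.61538 = SGD 406,837.85
SGD 406,837.85 ÷ 0.074890 = ZAR 5,432,472.29
Profit = ZAR 5,432,472.29 − ZAR 5,382,000.00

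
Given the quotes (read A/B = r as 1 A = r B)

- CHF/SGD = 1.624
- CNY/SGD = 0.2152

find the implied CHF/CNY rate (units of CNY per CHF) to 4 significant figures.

1 CHF × 1.624 = 1.624 SGD
1.624 SGD ÷ 0.2152 = 7.54647 CNY

CHF/CNY = 7.546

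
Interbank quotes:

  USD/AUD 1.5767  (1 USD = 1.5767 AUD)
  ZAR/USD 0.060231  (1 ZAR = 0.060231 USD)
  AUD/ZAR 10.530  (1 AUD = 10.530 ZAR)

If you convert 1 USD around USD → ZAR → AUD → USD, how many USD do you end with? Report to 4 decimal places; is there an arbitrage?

1.0000 (no arbitrage)

Around USD → ZAR → AUD → USD: 1 ÷ 0.060231 ÷ 10.530 ÷ 1.5767 = 1.000006
Product ≈ 1 (deviation 0.001%, within rounding noise).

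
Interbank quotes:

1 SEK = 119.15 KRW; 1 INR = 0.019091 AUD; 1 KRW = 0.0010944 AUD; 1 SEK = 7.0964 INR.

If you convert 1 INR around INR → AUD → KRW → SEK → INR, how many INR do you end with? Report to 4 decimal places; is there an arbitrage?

1.0390 (arbitrage exists)

Around INR → AUD → KRW → SEK → INR: 1 × 0.019091 ÷ 0.0010944 ÷ 119.15 × 7.0964 = 1.038955
Product > 1; profitable direction is INR → AUD → KRW → SEK → INR.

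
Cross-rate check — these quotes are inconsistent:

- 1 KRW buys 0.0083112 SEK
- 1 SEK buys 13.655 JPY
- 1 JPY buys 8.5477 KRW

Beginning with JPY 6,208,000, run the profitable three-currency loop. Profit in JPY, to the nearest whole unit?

Profitable loop is JPY → SEK → KRW → JPY:
JPY 6,208,000 ÷ 13.655 = SEK 454,632.00
SEK 454,632.00 ÷ 0.0083112 = KRW 54,701,127
KRW 54,701,127 ÷ 8.5477 = JPY 6,399,514
Profit = JPY 6,399,514 − JPY 6,208,000

Profit: JPY 191,514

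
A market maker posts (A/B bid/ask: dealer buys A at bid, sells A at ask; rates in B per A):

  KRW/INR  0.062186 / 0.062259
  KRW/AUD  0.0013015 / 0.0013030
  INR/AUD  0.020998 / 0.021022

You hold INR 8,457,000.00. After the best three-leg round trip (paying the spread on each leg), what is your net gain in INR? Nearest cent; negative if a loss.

Best loop INR → AUD → KRW → INR:
INR 8,457,000.00 × 0.020998 (sell INR at bid) = AUD 177,580.09
AUD 177,580.09 ÷ 0.0013030 (buy KRW at ask) = KRW 136,285,561
KRW 136,285,561 × 0.062186 (sell KRW at bid) = INR 8,475,053.90

Net profit: INR 18,053.90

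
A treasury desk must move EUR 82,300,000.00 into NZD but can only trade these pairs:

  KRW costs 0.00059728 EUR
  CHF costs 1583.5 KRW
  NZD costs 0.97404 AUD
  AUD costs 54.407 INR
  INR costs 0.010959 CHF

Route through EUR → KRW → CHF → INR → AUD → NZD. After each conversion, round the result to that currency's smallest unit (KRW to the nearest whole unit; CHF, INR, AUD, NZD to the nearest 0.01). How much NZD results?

EUR 82,300,000.00 ÷ 0.00059728 = KRW 137,791,320,654
KRW 137,791,320,654 ÷ 1583.5 = CHF 87,016,937.58
CHF 87,016,937.58 ÷ 0.010959 = INR 7,940,226,077.20
INR 7,940,226,077.20 ÷ 54.407 = AUD 145,941,258.98
AUD 145,941,258.98 ÷ 0.97404 = NZD 149,830,868.32

NZD 149,830,868.32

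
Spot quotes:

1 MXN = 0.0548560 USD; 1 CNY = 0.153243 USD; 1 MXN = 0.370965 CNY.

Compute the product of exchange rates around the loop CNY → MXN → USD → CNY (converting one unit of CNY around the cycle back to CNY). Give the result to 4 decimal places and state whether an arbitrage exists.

Around CNY → MXN → USD → CNY: 1 ÷ 0.370965 × 0.0548560 ÷ 0.153243 = 0.964963
Product < 1; profitable direction is CNY → USD → MXN → CNY.

0.9650 (arbitrage exists)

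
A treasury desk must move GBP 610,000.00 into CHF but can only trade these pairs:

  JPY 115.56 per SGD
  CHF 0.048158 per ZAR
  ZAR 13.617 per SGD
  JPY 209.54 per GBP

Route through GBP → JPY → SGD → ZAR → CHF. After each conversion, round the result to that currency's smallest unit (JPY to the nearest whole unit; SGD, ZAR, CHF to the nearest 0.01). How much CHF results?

CHF 725,335.81

GBP 610,000.00 × 209.54 = JPY 127,819,400
JPY 127,819,400 ÷ 115.56 = SGD 1,106,086.88
SGD 1,106,086.88 × 13.617 = ZAR 15,061,585.04
ZAR 15,061,585.04 × 0.048158 = CHF 725,335.81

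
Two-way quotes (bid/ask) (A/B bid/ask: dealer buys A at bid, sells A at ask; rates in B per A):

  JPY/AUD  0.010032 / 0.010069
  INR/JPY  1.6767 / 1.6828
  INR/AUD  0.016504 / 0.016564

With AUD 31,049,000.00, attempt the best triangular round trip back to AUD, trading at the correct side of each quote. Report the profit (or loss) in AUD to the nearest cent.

Best loop AUD → INR → JPY → AUD:
AUD 31,049,000.00 ÷ 0.016564 (buy INR at ask) = INR 1,874,486,838.93
INR 1,874,486,838.93 × 1.6767 (sell INR at bid) = JPY 3,142,952,083
JPY 3,142,952,083 × 0.010032 (sell JPY at bid) = AUD 31,530,095.29

Net profit: AUD 481,095.29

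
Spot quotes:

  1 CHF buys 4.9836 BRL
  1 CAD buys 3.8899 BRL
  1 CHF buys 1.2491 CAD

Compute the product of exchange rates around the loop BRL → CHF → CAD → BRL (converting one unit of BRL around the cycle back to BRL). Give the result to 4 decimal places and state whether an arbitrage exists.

0.9750 (arbitrage exists)

Around BRL → CHF → CAD → BRL: 1 ÷ 4.9836 × 1.2491 × 3.8899 = 0.974973
Product < 1; profitable direction is BRL → CAD → CHF → BRL.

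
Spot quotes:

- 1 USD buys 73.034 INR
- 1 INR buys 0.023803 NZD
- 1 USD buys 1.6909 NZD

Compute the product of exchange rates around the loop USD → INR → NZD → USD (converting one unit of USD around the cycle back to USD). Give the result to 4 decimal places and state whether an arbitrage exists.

1.0281 (arbitrage exists)

Around USD → INR → NZD → USD: 1 × 73.034 × 0.023803 ÷ 1.6909 = 1.028108
Product > 1; profitable direction is USD → INR → NZD → USD.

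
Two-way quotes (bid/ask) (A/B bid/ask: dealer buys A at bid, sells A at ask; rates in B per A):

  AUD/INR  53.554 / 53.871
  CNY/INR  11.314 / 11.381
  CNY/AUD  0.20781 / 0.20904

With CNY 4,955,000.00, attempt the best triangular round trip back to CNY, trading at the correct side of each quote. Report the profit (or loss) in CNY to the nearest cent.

Best loop CNY → INR → AUD → CNY:
CNY 4,955,000.00 × 11.314 (sell CNY at bid) = INR 56,060,870.00
INR 56,060,870.00 ÷ 53.871 (buy AUD at ask) = AUD 1,040,650.26
AUD 1,040,650.26 ÷ 0.20904 (buy CNY at ask) = CNY 4,978,235.06

Net profit: CNY 23,235.06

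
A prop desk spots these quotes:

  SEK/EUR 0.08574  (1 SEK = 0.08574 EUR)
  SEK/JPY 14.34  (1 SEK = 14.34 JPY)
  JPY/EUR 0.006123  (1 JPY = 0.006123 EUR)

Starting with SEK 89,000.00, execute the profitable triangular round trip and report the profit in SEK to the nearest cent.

Profitable loop is SEK → JPY → EUR → SEK:
SEK 89,000.00 × 14.34 = JPY 1,276,260
JPY 1,276,260 × 0.006123 = EUR 7,814.54
EUR 7,814.54 ÷ 0.08574 = SEK 91,142.29
Profit = SEK 91,142.29 − SEK 89,000.00

Profit: SEK 2,142.29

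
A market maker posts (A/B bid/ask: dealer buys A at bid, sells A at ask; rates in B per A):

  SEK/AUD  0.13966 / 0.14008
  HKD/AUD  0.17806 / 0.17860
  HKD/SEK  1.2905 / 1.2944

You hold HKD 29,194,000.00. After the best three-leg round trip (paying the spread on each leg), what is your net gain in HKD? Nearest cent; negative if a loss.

Best loop HKD → SEK → AUD → HKD:
HKD 29,194,000.00 × 1.2905 (sell HKD at bid) = SEK 37,674,857.00
SEK 37,674,857.00 × 0.13966 (sell SEK at bid) = AUD 5,261,670.53
AUD 5,261,670.53 ÷ 0.17860 (buy HKD at ask) = HKD 29,460,641.26

Net profit: HKD 266,641.26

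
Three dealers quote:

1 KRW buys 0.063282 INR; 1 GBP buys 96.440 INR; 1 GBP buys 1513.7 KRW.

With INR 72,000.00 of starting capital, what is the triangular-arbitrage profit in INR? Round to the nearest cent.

Profit: INR 488.60

Profitable loop is INR → KRW → GBP → INR:
INR 72,000.00 ÷ 0.063282 = KRW 1,137,764
KRW 1,137,764 ÷ 1513.7 = GBP 751.64
GBP 751.64 × 96.440 = INR 72,488.60
Profit = INR 72,488.60 − INR 72,000.00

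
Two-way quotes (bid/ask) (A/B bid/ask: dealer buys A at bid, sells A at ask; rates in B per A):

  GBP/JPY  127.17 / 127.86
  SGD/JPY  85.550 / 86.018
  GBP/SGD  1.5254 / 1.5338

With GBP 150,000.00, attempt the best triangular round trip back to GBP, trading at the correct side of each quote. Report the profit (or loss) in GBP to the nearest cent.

Net profit: GBP 3,094.76

Best loop GBP → SGD → JPY → GBP:
GBP 150,000.00 × 1.5254 (sell GBP at bid) = SGD 228,810.00
SGD 228,810.00 × 85.550 (sell SGD at bid) = JPY 19,574,696
JPY 19,574,696 ÷ 127.86 (buy GBP at ask) = GBP 153,094.76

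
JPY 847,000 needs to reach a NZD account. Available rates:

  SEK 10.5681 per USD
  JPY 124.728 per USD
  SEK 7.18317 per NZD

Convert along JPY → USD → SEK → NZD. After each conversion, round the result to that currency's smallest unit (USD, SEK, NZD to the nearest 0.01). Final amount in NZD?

JPY 847,000 ÷ 124.728 = USD 6,790.78
USD 6,790.78 × 10.5681 = SEK 71,765.64
SEK 71,765.64 ÷ 7.18317 = NZD 9,990.80

NZD 9,990.80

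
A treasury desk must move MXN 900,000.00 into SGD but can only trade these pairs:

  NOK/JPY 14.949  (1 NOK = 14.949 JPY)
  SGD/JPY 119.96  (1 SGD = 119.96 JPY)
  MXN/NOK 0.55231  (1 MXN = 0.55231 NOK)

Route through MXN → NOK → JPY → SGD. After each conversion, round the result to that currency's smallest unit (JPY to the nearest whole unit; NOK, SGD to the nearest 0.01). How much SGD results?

SGD 61,944.26

MXN 900,000.00 × 0.55231 = NOK 497,079.00
NOK 497,079.00 × 14.949 = JPY 7,430,834
JPY 7,430,834 ÷ 119.96 = SGD 61,944.26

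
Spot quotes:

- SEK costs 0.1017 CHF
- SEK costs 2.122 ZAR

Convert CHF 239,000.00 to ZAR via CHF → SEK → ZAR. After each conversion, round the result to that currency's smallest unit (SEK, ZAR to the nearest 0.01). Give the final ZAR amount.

ZAR 4,986,804.32

CHF 239,000.00 ÷ 0.1017 = SEK 2,350,049.16
SEK 2,350,049.16 × 2.122 = ZAR 4,986,804.32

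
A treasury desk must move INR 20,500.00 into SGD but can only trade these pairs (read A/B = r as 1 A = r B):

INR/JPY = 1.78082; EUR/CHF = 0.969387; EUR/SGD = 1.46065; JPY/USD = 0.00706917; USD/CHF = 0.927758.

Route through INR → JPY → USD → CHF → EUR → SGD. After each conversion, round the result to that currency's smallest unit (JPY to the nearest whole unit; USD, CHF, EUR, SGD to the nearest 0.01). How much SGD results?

INR 20,500.00 × 1.78082 = JPY 36,507
JPY 36,507 × 0.00706917 = USD 258.07
USD 258.07 × 0.927758 = CHF 239.43
CHF 239.43 ÷ 0.969387 = EUR 246.99
EUR 246.99 × 1.46065 = SGD 360.77

SGD 360.77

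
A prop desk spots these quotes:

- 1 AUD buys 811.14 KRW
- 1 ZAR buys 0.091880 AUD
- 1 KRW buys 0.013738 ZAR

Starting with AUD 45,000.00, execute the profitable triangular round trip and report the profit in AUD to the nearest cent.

Profitable loop is AUD → KRW → ZAR → AUD:
AUD 45,000.00 × 811.14 = KRW 36,501,300
KRW 36,501,300 × 0.013738 = ZAR 501,454.86
ZAR 501,454.86 × 0.091880 = AUD 46,073.67
Profit = AUD 46,073.67 − AUD 45,000.00

Profit: AUD 1,073.67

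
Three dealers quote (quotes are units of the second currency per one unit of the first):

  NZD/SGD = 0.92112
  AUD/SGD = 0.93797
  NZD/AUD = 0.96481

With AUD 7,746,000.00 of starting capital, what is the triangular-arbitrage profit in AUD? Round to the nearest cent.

Profit: AUD 138,296.72

Profitable loop is AUD → NZD → SGD → AUD:
AUD 7,746,000.00 ÷ 0.96481 = NZD 8,028,523.75
NZD 8,028,523.75 × 0.92112 = SGD 7,395,233.80
SGD 7,395,233.80 ÷ 0.93797 = AUD 7,884,296.72
Profit = AUD 7,884,296.72 − AUD 7,746,000.00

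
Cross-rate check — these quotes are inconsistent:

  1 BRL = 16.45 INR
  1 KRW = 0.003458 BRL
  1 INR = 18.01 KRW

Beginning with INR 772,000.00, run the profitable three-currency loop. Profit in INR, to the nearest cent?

Profitable loop is INR → KRW → BRL → INR:
INR 772,000.00 × 18.01 = KRW 13,903,720
KRW 13,903,720 × 0.003458 = BRL 48,079.06
BRL 48,079.06 × 16.45 = INR 790,900.60
Profit = INR 790,900.60 − INR 772,000.00

Profit: INR 18,900.60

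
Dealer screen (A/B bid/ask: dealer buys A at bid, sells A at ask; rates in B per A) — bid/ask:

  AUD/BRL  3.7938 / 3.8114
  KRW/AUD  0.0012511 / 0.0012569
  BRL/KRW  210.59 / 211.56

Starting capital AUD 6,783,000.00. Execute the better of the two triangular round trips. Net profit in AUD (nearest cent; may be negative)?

Best loop AUD → BRL → KRW → AUD:
AUD 6,783,000.00 × 3.7938 (sell AUD at bid) = BRL 25,733,345.40
BRL 25,733,345.40 × 210.59 (sell BRL at bid) = KRW 5,419,185,208
KRW 5,419,185,208 × 0.0012511 (sell KRW at bid) = AUD 6,779,942.61

Net result: AUD -3,057.39 (no profitable arbitrage after spreads)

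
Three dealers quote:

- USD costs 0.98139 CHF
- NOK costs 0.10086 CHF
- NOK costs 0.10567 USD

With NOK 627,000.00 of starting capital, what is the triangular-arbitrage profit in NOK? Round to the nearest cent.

Profit: NOK 17,676.61

Profitable loop is NOK → USD → CHF → NOK:
NOK 627,000.00 × 0.10567 = USD 66,255.09
USD 66,255.09 × 0.98139 = CHF 65,022.08
CHF 65,022.08 ÷ 0.10086 = NOK 644,676.61
Profit = NOK 644,676.61 − NOK 627,000.00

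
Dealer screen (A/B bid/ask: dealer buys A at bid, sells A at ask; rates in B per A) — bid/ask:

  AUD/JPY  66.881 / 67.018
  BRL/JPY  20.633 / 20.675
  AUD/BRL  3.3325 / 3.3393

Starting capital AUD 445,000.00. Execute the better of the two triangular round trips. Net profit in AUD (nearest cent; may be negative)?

Best loop AUD → BRL → JPY → AUD:
AUD 445,000.00 × 3.3325 (sell AUD at bid) = BRL 1,482,962.50
BRL 1,482,962.50 × 20.633 (sell BRL at bid) = JPY 30,597,965
JPY 30,597,965 ÷ 67.018 (buy AUD at ask) = AUD 456,563.39

Net profit: AUD 11,563.39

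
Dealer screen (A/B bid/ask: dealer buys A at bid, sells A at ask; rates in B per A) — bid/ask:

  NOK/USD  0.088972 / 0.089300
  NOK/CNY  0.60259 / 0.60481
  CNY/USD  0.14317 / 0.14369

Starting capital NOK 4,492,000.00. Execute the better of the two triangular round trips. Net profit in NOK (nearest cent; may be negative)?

Best loop NOK → USD → CNY → NOK:
NOK 4,492,000.00 × 0.088972 (sell NOK at bid) = USD 399,662.22
USD 399,662.22 ÷ 0.14369 (buy CNY at ask) = CNY 2,781,419.89
CNY 2,781,419.89 ÷ 0.60481 (buy NOK at ask) = NOK 4,598,832.51

Net profit: NOK 106,832.51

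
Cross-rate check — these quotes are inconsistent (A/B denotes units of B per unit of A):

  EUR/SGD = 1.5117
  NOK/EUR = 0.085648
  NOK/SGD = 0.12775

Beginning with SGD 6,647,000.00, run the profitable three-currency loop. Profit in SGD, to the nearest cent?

Profit: SGD 89,706.23

Profitable loop is SGD → NOK → EUR → SGD:
SGD 6,647,000.00 ÷ 0.12775 = NOK 52,031,311.15
NOK 52,031,311.15 × 0.085648 = EUR 4,456,377.74
EUR 4,456,377.74 × 1.5117 = SGD 6,736,706.23
Profit = SGD 6,736,706.23 − SGD 6,647,000.00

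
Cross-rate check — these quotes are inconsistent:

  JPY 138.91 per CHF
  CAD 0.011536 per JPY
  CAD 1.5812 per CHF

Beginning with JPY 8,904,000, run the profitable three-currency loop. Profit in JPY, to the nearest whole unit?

Profitable loop is JPY → CAD → CHF → JPY:
JPY 8,904,000 × 0.011536 = CAD 102,716.54
CAD 102,716.54 ÷ 1.5812 = CHF 64,961.13
CHF 64,961.13 × 138.91 = JPY 9,023,751
Profit = JPY 9,023,751 − JPY 8,904,000

Profit: JPY 119,751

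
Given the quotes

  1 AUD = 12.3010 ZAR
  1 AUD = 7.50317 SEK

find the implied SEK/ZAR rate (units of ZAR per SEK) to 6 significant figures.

SEK/ZAR = 1.63944

1 SEK ÷ 7.50317 = 0.133277 AUD
0.133277 AUD × 12.3010 = 1.63944 ZAR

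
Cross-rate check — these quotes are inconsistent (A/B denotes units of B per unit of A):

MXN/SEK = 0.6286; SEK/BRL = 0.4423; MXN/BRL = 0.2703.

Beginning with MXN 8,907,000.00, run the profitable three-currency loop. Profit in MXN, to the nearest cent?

Profit: MXN 254,713.84

Profitable loop is MXN → SEK → BRL → MXN:
MXN 8,907,000.00 × 0.6286 = SEK 5,598,940.20
SEK 5,598,940.20 × 0.4423 = BRL 2,476,411.25
BRL 2,476,411.25 ÷ 0.2703 = MXN 9,161,713.84
Profit = MXN 9,161,713.84 − MXN 8,907,000.00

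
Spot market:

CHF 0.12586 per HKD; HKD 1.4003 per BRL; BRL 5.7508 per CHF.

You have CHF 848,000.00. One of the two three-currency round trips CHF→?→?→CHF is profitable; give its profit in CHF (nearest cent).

Profitable loop is CHF → BRL → HKD → CHF:
CHF 848,000.00 × 5.7508 = BRL 4,876,678.40
BRL 4,876,678.40 × 1.4003 = HKD 6,828,812.76
HKD 6,828,812.76 × 0.12586 = CHF 859,474.37
Profit = CHF 859,474.37 − CHF 848,000.00

Profit: CHF 11,474.37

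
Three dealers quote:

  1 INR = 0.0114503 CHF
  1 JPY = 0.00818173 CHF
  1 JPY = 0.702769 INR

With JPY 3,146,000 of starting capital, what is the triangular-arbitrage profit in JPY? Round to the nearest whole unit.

Profit: JPY 52,707

Profitable loop is JPY → CHF → INR → JPY:
JPY 3,146,000 × 0.00818173 = CHF 25,739.72
CHF 25,739.72 ÷ 0.0114503 = INR 2,247,951.81
INR 2,247,951.81 ÷ 0.702769 = JPY 3,198,707
Profit = JPY 3,198,707 − JPY 3,146,000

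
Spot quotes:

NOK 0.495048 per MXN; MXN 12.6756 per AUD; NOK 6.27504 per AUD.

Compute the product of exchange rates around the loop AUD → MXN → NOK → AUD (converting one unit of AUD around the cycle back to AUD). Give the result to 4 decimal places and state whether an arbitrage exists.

Around AUD → MXN → NOK → AUD: 1 × 12.6756 × 0.495048 ÷ 6.27504 = 0.999998
Product ≈ 1 (deviation 0.000%, within rounding noise).

1.0000 (no arbitrage)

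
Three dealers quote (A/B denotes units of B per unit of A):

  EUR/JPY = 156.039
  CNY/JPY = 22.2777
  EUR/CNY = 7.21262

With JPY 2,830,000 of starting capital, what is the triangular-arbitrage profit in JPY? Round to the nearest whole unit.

Profitable loop is JPY → EUR → CNY → JPY:
JPY 2,830,000 ÷ 156.039 = EUR 18,136.49
EUR 18,136.49 × 7.21262 = CNY 130,811.62
CNY 130,811.62 × 22.2777 = JPY 2,914,182
Profit = JPY 2,914,182 − JPY 2,830,000

Profit: JPY 84,182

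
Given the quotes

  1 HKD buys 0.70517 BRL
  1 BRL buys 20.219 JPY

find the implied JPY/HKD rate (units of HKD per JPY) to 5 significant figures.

JPY/HKD = 0.070137

1 JPY ÷ 20.219 = 0.0494584 BRL
0.0494584 BRL ÷ 0.70517 = 0.0701369 HKD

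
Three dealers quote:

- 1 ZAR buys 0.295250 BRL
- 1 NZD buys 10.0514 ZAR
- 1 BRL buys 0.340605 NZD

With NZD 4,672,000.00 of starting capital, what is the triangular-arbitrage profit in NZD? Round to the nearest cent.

Profit: NZD 50,482.05

Profitable loop is NZD → ZAR → BRL → NZD:
NZD 4,672,000.00 × 10.0514 = ZAR 46,960,140.80
ZAR 46,960,140.80 × 0.295250 = BRL 13,864,981.57
BRL 13,864,981.57 × 0.340605 = NZD 4,722,482.05
Profit = NZD 4,722,482.05 − NZD 4,672,000.00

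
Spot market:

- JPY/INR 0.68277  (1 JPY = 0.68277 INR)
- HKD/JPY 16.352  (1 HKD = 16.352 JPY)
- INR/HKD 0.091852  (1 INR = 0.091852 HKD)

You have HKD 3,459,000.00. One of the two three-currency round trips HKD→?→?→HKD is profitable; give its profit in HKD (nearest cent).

Profitable loop is HKD → JPY → INR → HKD:
HKD 3,459,000.00 × 16.352 = JPY 56,561,568
JPY 56,561,568 × 0.68277 = INR 38,618,541.78
INR 38,618,541.78 × 0.091852 = HKD 3,547,190.30
Profit = HKD 3,547,190.30 − HKD 3,459,000.00

Profit: HKD 88,190.30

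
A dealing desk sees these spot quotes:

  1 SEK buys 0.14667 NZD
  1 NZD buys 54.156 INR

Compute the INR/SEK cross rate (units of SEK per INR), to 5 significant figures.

INR/SEK = 0.12590

1 INR ÷ 54.156 = 0.0184652 NZD
0.0184652 NZD ÷ 0.14667 = 0.125896 SEK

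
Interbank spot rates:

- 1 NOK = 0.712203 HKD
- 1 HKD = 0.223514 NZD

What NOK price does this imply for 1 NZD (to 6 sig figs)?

1 NZD ÷ 0.223514 = 4.47399 HKD
4.47399 HKD ÷ 0.712203 = 6.28191 NOK

NZD/NOK = 6.28191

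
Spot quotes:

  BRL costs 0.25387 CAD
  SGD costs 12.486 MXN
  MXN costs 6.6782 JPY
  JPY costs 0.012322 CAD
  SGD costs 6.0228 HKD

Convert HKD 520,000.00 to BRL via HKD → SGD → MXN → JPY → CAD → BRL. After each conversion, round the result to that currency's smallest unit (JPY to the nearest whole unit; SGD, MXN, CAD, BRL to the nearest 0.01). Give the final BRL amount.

HKD 520,000.00 ÷ 6.0228 = SGD 86,338.58
SGD 86,338.58 × 12.486 = MXN 1,078,023.51
MXN 1,078,023.51 × 6.6782 = JPY 7,199,257
JPY 7,199,257 × 0.012322 = CAD 88,709.24
CAD 88,709.24 ÷ 0.25387 = BRL 349,427.82

BRL 349,427.82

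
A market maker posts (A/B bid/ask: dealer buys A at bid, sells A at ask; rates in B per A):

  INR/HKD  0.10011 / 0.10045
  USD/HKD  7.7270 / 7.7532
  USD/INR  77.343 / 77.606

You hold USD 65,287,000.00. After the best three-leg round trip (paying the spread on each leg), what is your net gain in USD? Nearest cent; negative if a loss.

Best loop USD → INR → HKD → USD:
USD 65,287,000.00 × 77.343 (sell USD at bid) = INR 5,049,492,441.00
INR 5,049,492,441.00 × 0.10011 (sell INR at bid) = HKD 505,504,688.27
HKD 505,504,688.27 ÷ 7.7532 (buy USD at ask) = USD 65,199,490.31

Net result: USD -87,509.69 (no profitable arbitrage after spreads)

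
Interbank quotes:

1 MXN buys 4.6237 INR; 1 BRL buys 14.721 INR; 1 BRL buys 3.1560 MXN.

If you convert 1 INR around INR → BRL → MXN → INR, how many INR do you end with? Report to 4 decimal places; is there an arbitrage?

0.9913 (arbitrage exists)

Around INR → BRL → MXN → INR: 1 ÷ 14.721 × 3.1560 × 4.6237 = 0.991264
Product < 1; profitable direction is INR → MXN → BRL → INR.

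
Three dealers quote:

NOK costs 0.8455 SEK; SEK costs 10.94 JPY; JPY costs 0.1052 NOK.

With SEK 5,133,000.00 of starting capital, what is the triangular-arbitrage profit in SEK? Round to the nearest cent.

Profitable loop is SEK → NOK → JPY → SEK:
SEK 5,133,000.00 ÷ 0.8455 = NOK 6,070,963.93
NOK 6,070,963.93 ÷ 0.1052 = JPY 57,708,783
JPY 57,708,783 ÷ 10.94 = SEK 5,275,025.83
Profit = SEK 5,275,025.83 − SEK 5,133,000.00

Profit: SEK 142,025.83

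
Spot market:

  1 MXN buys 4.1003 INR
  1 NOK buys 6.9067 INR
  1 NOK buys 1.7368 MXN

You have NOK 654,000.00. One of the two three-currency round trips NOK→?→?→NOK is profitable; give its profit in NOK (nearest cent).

Profit: NOK 20,330.18

Profitable loop is NOK → MXN → INR → NOK:
NOK 654,000.00 × 1.7368 = MXN 1,135,867.20
MXN 1,135,867.20 × 4.1003 = INR 4,657,396.28
INR 4,657,396.28 ÷ 6.9067 = NOK 674,330.18
Profit = NOK 674,330.18 − NOK 654,000.00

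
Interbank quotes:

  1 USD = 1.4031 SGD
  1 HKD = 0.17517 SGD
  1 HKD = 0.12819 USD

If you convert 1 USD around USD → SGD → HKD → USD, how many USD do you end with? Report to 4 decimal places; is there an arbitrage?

Around USD → SGD → HKD → USD: 1 × 1.4031 ÷ 0.17517 × 0.12819 = 1.026793
Product > 1; profitable direction is USD → SGD → HKD → USD.

1.0268 (arbitrage exists)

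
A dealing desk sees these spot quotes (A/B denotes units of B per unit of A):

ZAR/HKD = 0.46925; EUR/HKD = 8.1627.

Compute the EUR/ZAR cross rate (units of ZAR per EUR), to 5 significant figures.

1 EUR × 8.1627 = 8.1627 HKD
8.1627 HKD ÷ 0.46925 = 17.3952 ZAR

EUR/ZAR = 17.395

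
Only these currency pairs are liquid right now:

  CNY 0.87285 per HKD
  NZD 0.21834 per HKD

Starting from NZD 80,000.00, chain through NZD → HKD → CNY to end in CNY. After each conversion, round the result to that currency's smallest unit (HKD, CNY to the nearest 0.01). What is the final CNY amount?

NZD 80,000.00 ÷ 0.21834 = HKD 366,401.03
HKD 366,401.03 × 0.87285 = CNY 319,813.14

CNY 319,813.14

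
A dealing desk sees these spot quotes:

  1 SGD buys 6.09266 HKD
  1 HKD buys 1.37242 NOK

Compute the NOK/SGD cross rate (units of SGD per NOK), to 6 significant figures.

1 NOK ÷ 1.37242 = 0.72864 HKD
0.72864 HKD ÷ 6.09266 = 0.119593 SGD

NOK/SGD = 0.119593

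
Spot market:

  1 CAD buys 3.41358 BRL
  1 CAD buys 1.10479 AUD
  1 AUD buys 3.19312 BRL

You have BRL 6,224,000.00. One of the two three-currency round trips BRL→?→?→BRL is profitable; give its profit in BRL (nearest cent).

Profit: BRL 208,124.96

Profitable loop is BRL → CAD → AUD → BRL:
BRL 6,224,000.00 ÷ 3.41358 = CAD 1,823,305.74
CAD 1,823,305.74 × 1.10479 = AUD 2,014,369.95
AUD 2,014,369.95 × 3.19312 = BRL 6,432,124.96
Profit = BRL 6,432,124.96 − BRL 6,224,000.00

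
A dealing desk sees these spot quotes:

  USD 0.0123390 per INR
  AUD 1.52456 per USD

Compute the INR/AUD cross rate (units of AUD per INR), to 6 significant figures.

INR/AUD = 0.0188115

1 INR × 0.0123390 = 0.012339 USD
0.012339 USD × 1.52456 = 0.0188115 AUD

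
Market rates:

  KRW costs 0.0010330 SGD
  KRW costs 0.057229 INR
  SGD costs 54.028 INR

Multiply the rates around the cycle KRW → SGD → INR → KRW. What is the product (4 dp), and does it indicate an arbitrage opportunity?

0.9752 (arbitrage exists)

Around KRW → SGD → INR → KRW: 1 × 0.0010330 × 54.028 ÷ 0.057229 = 0.975221
Product < 1; profitable direction is KRW → INR → SGD → KRW.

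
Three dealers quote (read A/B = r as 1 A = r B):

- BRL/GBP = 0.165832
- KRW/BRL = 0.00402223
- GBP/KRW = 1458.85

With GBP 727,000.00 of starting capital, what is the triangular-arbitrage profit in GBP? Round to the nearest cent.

Profitable loop is GBP → BRL → KRW → GBP:
GBP 727,000.00 ÷ 0.165832 = BRL 4,383,954.85
BRL 4,383,954.85 ÷ 0.00402223 = KRW 1,089,931,418
KRW 1,089,931,418 ÷ 1458.85 = GBP 747,116.85
Profit = GBP 747,116.85 − GBP 727,000.00

Profit: GBP 20,116.85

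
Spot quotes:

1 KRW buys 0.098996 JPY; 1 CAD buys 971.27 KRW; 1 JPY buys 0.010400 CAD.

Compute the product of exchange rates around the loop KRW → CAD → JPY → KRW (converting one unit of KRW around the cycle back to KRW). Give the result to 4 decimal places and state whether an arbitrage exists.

Around KRW → CAD → JPY → KRW: 1 ÷ 971.27 ÷ 0.010400 ÷ 0.098996 = 1.000021
Product ≈ 1 (deviation 0.002%, within rounding noise).

1.0000 (no arbitrage)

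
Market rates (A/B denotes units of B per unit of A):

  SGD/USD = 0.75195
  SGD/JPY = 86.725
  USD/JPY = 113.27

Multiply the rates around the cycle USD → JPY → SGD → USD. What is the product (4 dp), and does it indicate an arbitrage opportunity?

0.9821 (arbitrage exists)

Around USD → JPY → SGD → USD: 1 × 113.27 ÷ 86.725 × 0.75195 = 0.982109
Product < 1; profitable direction is USD → SGD → JPY → USD.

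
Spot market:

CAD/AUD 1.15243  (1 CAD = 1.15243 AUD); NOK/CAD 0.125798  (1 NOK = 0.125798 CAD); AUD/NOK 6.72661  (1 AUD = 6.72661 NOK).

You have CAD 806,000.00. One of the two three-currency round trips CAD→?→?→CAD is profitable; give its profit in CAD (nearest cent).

Profit: CAD 20,514.55

Profitable loop is CAD → NOK → AUD → CAD:
CAD 806,000.00 ÷ 0.125798 = NOK 6,407,097.09
NOK 6,407,097.09 ÷ 6.72661 = AUD 952,500.16
AUD 952,500.16 ÷ 1.15243 = CAD 826,514.55
Profit = CAD 826,514.55 − CAD 806,000.00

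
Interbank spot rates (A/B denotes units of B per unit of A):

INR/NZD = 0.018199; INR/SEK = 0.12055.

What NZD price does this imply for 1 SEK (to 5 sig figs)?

1 SEK ÷ 0.12055 = 8.29531 INR
8.29531 INR × 0.018199 = 0.150966 NZD

SEK/NZD = 0.15097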